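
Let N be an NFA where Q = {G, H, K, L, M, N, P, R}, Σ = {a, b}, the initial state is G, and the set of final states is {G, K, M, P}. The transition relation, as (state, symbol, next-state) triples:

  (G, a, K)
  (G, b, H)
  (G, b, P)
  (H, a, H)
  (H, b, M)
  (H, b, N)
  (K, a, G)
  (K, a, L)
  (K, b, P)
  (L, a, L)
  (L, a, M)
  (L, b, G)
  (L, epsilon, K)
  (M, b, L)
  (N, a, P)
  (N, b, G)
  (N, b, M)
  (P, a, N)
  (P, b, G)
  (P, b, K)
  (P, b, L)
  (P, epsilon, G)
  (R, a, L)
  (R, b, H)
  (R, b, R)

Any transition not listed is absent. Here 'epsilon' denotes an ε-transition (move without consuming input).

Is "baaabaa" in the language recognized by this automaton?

Yes

Start in {G}.
Read 'b': {G} → {G, H, P}.
Read 'a': {G, H, P} → {H, K, N}.
Read 'a': {H, K, N} → {G, H, K, L, P}.
Read 'a': {G, H, K, L, P} → {G, H, K, L, M, N}.
Read 'b': {G, H, K, L, M, N} → {G, H, K, L, M, N, P}.
Read 'a': {G, H, K, L, M, N, P} → {G, H, K, L, M, N, P}.
Read 'a': {G, H, K, L, M, N, P} → {G, H, K, L, M, N, P}.
The final set {G, H, K, L, M, N, P} contains the accepting states G, K, M, P.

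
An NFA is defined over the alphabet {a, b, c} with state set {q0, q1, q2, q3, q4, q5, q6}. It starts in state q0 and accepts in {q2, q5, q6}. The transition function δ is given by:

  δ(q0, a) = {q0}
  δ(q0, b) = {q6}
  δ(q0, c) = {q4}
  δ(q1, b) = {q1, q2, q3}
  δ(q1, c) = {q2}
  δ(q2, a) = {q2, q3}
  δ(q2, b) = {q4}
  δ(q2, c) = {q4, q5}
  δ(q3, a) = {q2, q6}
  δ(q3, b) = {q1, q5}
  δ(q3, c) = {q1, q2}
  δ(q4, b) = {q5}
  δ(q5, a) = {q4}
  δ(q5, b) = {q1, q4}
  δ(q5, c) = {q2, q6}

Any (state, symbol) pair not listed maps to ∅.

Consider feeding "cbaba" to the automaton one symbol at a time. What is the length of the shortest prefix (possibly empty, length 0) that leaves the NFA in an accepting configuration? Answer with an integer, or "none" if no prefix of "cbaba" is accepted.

2

Start in {q0}.
Read 'c': q0→{q4}; now {q4}.
Read 'b': q4→{q5}; now {q5}.
None of the earlier sets intersect F, but {q5} does.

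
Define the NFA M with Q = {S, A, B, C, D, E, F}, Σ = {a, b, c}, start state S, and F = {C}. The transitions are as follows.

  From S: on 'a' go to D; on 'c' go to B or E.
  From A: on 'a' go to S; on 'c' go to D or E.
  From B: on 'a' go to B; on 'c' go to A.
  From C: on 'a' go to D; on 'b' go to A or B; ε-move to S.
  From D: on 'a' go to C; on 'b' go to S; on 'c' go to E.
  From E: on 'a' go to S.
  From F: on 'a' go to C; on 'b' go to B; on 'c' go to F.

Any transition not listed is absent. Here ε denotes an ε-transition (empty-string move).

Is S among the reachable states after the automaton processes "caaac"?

No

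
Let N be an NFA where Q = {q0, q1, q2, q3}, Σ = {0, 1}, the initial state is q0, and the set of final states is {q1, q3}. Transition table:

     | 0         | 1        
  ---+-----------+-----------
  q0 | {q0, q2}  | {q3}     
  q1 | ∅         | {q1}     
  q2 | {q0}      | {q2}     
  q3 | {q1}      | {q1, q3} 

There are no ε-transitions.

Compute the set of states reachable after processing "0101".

{q1, q3}

Start in {q0}.
Read '0': q0→{q0, q2}; now {q0, q2}.
Read '1': q0→{q3}, q2→{q2}; now {q2, q3}.
Read '0': q2→{q0}, q3→{q1}; now {q0, q1}.
Read '1': q0→{q3}, q1→{q1}; now {q1, q3}.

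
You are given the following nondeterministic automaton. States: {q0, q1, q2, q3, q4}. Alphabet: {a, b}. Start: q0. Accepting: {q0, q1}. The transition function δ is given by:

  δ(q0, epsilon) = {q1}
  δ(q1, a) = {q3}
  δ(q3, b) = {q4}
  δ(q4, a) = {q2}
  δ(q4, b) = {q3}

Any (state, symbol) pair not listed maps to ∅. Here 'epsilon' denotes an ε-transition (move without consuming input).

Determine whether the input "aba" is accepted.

Start: ε-closure({q0}) = {q0, q1}.
Read 'a': {q0, q1} → {q3}.
Read 'b': {q3} → {q4}.
Read 'a': {q4} → {q2}.
The final set {q2} contains no accepting state.

No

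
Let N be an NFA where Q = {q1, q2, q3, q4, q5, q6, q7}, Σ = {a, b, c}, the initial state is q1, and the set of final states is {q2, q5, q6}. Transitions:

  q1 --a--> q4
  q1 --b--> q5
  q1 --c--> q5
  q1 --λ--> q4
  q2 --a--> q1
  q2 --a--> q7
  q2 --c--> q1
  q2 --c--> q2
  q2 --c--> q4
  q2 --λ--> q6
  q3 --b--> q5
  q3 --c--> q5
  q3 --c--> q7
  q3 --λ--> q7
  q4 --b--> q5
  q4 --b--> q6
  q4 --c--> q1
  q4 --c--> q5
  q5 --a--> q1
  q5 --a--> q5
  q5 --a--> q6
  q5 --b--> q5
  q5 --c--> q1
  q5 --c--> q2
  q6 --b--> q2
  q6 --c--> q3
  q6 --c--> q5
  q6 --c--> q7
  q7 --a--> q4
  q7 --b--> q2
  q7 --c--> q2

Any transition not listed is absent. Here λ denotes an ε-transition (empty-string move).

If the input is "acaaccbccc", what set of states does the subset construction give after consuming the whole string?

{q1, q2, q3, q4, q5, q6, q7}

Start: ε-closure({q1}) = {q1, q4}.
Read 'a': q1→{q4}, q4→∅; now {q4}.
Read 'c': q4→{q1, q5}; union {q1, q5}; ε-closure = {q1, q4, q5}.
Read 'a': q1→{q4}, q4→∅, q5→{q1, q5, q6}; now {q1, q4, q5, q6}.
Read 'a': q1→{q4}, q4→∅, q5→{q1, q5, q6}, q6→∅; now {q1, q4, q5, q6}.
Read 'c': q1→{q5}, q4→{q1, q5}, q5→{q1, q2}, q6→{q3, q5, q7}; union {q1, q2, q3, q5, q7}; ε-closure = {q1, q2, q3, q4, q5, q6, q7}.
Read 'c': q1→{q5}, q2→{q1, q2, q4}, q3→{q5, q7}, q4→{q1, q5}, q5→{q1, q2}, q6→{q3, q5, q7}, q7→{q2}; union {q1, q2, q3, q4, q5, q7}; ε-closure = {q1, q2, q3, q4, q5, q6, q7}.
Read 'b': q1→{q5}, q2→∅, q3→{q5}, q4→{q5, q6}, q5→{q5}, q6→{q2}, q7→{q2}; now {q2, q5, q6}.
Read 'c': q2→{q1, q2, q4}, q5→{q1, q2}, q6→{q3, q5, q7}; union {q1, q2, q3, q4, q5, q7}; ε-closure = {q1, q2, q3, q4, q5, q6, q7}.
Read 'c': q1→{q5}, q2→{q1, q2, q4}, q3→{q5, q7}, q4→{q1, q5}, q5→{q1, q2}, q6→{q3, q5, q7}, q7→{q2}; union {q1, q2, q3, q4, q5, q7}; ε-closure = {q1, q2, q3, q4, q5, q6, q7}.
Read 'c': q1→{q5}, q2→{q1, q2, q4}, q3→{q5, q7}, q4→{q1, q5}, q5→{q1, q2}, q6→{q3, q5, q7}, q7→{q2}; union {q1, q2, q3, q4, q5, q7}; ε-closure = {q1, q2, q3, q4, q5, q6, q7}.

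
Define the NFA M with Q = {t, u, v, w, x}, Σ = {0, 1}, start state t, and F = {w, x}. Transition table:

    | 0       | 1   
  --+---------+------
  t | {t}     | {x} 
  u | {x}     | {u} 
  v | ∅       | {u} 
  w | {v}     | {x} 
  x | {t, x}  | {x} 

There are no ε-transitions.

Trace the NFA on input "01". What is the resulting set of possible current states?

{x}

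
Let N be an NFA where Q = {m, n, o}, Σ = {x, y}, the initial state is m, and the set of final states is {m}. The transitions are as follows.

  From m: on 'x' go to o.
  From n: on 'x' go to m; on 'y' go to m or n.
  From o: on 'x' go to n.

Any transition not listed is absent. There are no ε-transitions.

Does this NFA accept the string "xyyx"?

Start in {m}.
Read 'x': m→{o}; now {o}.
Read 'y': o→∅; now ∅.
The set is empty and remains empty for the remaining 2 symbols.
The final set ∅ contains no accepting state.

No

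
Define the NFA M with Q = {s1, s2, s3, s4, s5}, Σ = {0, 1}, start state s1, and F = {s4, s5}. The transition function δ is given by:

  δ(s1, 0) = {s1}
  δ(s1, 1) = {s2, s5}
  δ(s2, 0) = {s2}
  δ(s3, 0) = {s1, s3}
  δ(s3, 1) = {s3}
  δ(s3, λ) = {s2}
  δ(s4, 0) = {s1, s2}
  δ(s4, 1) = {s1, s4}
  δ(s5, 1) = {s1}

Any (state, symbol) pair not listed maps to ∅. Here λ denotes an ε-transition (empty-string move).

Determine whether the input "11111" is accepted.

Yes

Start in {s1}.
Read '1': s1→{s2, s5}; now {s2, s5}.
Read '1': s2→∅, s5→{s1}; now {s1}.
Read '1': s1→{s2, s5}; now {s2, s5}.
Read '1': s2→∅, s5→{s1}; now {s1}.
Read '1': s1→{s2, s5}; now {s2, s5}.
The final set {s2, s5} contains the accepting state s5.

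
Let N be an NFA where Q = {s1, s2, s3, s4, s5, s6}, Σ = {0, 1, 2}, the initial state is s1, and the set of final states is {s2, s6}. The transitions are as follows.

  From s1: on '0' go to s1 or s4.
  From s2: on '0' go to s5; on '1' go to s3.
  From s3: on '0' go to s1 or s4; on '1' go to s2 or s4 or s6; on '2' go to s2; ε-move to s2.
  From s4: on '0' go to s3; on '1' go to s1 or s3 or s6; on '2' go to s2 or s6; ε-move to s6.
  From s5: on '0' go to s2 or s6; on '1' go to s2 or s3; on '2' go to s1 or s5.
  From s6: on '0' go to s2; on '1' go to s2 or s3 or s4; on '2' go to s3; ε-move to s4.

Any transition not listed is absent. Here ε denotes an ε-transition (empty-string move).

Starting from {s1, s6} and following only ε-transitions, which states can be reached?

{s1, s4, s6}

Begin with {s1, s6}.
ε-move s6 → s4; add s4.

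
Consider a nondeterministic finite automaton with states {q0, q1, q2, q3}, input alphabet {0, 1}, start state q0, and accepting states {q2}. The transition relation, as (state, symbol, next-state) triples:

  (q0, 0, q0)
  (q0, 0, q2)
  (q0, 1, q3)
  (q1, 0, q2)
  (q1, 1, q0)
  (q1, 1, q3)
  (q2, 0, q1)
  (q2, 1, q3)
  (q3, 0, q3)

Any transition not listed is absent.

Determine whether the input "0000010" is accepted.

Start in {q0}.
Read '0': q0→{q0, q2}; now {q0, q2}.
Read '0': q0→{q0, q2}, q2→{q1}; now {q0, q1, q2}.
Read '0': q0→{q0, q2}, q1→{q2}, q2→{q1}; now {q0, q1, q2}.
Read '0': q0→{q0, q2}, q1→{q2}, q2→{q1}; now {q0, q1, q2}.
Read '0': q0→{q0, q2}, q1→{q2}, q2→{q1}; now {q0, q1, q2}.
Read '1': q0→{q3}, q1→{q0, q3}, q2→{q3}; now {q0, q3}.
Read '0': q0→{q0, q2}, q3→{q3}; now {q0, q2, q3}.
The final set {q0, q2, q3} contains the accepting state q2.

Yes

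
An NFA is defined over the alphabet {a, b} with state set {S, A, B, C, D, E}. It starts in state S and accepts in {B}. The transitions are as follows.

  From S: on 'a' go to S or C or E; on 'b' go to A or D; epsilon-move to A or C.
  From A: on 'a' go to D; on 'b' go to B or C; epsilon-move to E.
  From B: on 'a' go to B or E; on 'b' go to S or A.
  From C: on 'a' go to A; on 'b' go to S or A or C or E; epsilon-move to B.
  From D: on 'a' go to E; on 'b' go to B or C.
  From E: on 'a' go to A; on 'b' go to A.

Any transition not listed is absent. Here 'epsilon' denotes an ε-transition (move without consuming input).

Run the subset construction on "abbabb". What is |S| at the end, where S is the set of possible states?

Start: ε-closure({S}) = {S, A, B, C, E}.
Read 'a': S→{S, C, E}, A→{D}, B→{B, E}, C→{A}, E→{A}; now {S, A, B, C, D, E}.
Read 'b': S→{A, D}, A→{B, C}, B→{S, A}, C→{S, A, C, E}, D→{B, C}, E→{A}; now {S, A, B, C, D, E}.
Read 'b': S→{A, D}, A→{B, C}, B→{S, A}, C→{S, A, C, E}, D→{B, C}, E→{A}; now {S, A, B, C, D, E}.
Read 'a': S→{S, C, E}, A→{D}, B→{B, E}, C→{A}, D→{E}, E→{A}; now {S, A, B, C, D, E}.
Read 'b': S→{A, D}, A→{B, C}, B→{S, A}, C→{S, A, C, E}, D→{B, C}, E→{A}; now {S, A, B, C, D, E}.
Read 'b': S→{A, D}, A→{B, C}, B→{S, A}, C→{S, A, C, E}, D→{B, C}, E→{A}; now {S, A, B, C, D, E}.
That set has 6 states.

6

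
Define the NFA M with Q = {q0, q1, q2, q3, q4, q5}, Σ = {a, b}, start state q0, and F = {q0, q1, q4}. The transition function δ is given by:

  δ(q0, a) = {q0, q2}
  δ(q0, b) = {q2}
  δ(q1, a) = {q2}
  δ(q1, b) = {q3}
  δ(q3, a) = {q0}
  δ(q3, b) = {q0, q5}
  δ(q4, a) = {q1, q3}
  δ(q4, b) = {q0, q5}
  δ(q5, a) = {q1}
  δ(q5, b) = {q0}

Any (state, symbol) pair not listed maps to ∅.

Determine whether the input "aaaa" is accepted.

Yes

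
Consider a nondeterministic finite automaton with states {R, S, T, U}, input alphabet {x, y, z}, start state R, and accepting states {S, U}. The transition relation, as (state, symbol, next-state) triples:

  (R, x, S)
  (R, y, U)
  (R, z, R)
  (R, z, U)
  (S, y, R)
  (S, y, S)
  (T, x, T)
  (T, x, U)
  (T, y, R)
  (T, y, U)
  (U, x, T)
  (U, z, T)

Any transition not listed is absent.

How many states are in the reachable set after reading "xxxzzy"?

0

Start in {R}.
Read 'x': {R} → {S}.
Read 'x': {S} → ∅.
The set is empty and remains empty for the remaining 4 symbols.
That set has 0 states.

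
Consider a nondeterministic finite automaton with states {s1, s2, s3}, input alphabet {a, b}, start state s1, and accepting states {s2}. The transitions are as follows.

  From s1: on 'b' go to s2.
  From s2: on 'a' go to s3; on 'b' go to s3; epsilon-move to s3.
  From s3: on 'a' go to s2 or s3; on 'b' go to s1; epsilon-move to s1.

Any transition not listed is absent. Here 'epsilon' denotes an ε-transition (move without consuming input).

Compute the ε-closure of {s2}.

{s1, s2, s3}

Begin with {s2}.
ε-move s2 → s3; add s3.
ε-move s3 → s1; add s1.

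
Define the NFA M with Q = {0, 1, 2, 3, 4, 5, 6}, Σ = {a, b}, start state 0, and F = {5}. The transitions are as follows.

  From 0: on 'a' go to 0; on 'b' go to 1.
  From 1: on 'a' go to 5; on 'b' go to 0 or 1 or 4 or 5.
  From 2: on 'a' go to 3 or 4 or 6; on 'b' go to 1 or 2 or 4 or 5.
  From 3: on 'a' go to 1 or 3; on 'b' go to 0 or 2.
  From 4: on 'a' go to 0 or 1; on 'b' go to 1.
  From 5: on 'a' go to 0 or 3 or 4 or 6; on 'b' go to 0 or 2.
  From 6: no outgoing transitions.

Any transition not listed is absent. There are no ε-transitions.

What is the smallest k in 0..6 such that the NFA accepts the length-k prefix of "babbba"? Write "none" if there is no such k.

2

Start in {0}.
Read 'b': {0} → {1}.
Read 'a': {1} → {5}.
None of the earlier sets intersect F, but {5} does.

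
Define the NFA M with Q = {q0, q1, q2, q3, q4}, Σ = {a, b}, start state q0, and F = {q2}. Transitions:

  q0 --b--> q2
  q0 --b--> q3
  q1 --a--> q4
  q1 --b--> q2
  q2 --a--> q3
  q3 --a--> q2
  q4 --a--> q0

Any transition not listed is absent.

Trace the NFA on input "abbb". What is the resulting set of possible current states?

Start in {q0}.
Read 'a': q0→∅; now ∅.
The set is empty and remains empty for the remaining 3 symbols.

∅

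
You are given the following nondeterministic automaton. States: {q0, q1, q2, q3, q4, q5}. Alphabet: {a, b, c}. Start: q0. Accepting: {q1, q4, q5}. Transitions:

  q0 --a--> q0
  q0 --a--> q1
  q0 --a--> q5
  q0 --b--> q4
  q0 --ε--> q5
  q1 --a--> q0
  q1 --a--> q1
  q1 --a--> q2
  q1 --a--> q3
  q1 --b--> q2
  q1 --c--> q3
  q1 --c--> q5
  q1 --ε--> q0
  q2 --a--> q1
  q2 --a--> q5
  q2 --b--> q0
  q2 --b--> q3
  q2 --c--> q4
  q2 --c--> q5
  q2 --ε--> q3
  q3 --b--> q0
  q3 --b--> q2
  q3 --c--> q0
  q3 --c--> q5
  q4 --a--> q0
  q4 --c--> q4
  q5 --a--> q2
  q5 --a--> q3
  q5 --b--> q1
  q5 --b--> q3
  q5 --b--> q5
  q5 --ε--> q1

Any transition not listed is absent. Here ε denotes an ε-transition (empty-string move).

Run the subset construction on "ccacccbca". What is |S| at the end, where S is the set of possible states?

5

Start: ε-closure({q0}) = {q0, q1, q5}.
Read 'c': q0→∅, q1→{q3, q5}, q5→∅; union {q3, q5}; ε-closure = {q0, q1, q3, q5}.
Read 'c': q0→∅, q1→{q3, q5}, q3→{q0, q5}, q5→∅; union {q0, q3, q5}; ε-closure = {q0, q1, q3, q5}.
Read 'a': q0→{q0, q1, q5}, q1→{q0, q1, q2, q3}, q3→∅, q5→{q2, q3}; now {q0, q1, q2, q3, q5}.
Read 'c': q0→∅, q1→{q3, q5}, q2→{q4, q5}, q3→{q0, q5}, q5→∅; union {q0, q3, q4, q5}; ε-closure = {q0, q1, q3, q4, q5}.
Read 'c': q0→∅, q1→{q3, q5}, q3→{q0, q5}, q4→{q4}, q5→∅; union {q0, q3, q4, q5}; ε-closure = {q0, q1, q3, q4, q5}.
Read 'c': q0→∅, q1→{q3, q5}, q3→{q0, q5}, q4→{q4}, q5→∅; union {q0, q3, q4, q5}; ε-closure = {q0, q1, q3, q4, q5}.
Read 'b': q0→{q4}, q1→{q2}, q3→{q0, q2}, q4→∅, q5→{q1, q3, q5}; now {q0, q1, q2, q3, q4, q5}.
Read 'c': q0→∅, q1→{q3, q5}, q2→{q4, q5}, q3→{q0, q5}, q4→{q4}, q5→∅; union {q0, q3, q4, q5}; ε-closure = {q0, q1, q3, q4, q5}.
Read 'a': q0→{q0, q1, q5}, q1→{q0, q1, q2, q3}, q3→∅, q4→{q0}, q5→{q2, q3}; now {q0, q1, q2, q3, q5}.
That set has 5 states.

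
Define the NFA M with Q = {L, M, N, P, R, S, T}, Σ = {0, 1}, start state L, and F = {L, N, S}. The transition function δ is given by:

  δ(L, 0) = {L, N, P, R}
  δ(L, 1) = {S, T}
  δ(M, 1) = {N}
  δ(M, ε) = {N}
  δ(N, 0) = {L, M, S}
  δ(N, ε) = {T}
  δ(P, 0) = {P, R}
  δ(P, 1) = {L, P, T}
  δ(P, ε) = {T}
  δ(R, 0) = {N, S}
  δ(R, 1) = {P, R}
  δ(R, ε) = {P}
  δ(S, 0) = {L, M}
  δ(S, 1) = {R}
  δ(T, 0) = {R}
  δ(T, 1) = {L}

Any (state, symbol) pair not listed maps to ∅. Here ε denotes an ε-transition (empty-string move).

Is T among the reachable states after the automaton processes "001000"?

Start in {L}.
Read '0': {L} → {L, N, P, R, T}.
Read '0': {L, N, P, R, T} → {L, M, N, P, R, S, T}.
Read '1': {L, M, N, P, R, S, T} → {L, N, P, R, S, T}.
Read '0': {L, N, P, R, S, T} → {L, M, N, P, R, S, T}.
Read '0': {L, M, N, P, R, S, T} → {L, M, N, P, R, S, T}.
Read '0': {L, M, N, P, R, S, T} → {L, M, N, P, R, S, T}.
State T is in {L, M, N, P, R, S, T}.

Yes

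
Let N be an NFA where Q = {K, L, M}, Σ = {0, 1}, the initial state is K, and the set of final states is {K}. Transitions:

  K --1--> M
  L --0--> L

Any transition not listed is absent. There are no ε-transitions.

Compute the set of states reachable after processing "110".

∅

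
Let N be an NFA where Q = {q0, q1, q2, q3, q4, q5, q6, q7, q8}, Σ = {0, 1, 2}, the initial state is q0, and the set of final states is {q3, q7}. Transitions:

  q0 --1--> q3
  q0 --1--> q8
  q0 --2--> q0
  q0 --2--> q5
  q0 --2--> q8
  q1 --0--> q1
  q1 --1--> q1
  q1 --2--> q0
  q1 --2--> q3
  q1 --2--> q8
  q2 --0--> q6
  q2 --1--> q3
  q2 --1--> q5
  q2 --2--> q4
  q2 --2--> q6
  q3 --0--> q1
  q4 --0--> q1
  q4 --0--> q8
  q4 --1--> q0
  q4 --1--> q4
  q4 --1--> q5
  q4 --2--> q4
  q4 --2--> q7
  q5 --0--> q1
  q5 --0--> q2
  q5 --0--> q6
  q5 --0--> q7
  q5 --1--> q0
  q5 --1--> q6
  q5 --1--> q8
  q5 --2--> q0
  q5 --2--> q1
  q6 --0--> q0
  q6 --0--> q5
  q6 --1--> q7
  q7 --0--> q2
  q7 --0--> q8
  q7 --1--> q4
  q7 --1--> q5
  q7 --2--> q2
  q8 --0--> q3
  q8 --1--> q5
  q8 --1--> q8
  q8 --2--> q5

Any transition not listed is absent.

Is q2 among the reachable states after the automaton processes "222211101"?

Start in {q0}.
Read '2': q0→{q0, q5, q8}; now {q0, q5, q8}.
Read '2': q0→{q0, q5, q8}, q5→{q0, q1}, q8→{q5}; now {q0, q1, q5, q8}.
Read '2': q0→{q0, q5, q8}, q1→{q0, q3, q8}, q5→{q0, q1}, q8→{q5}; now {q0, q1, q3, q5, q8}.
Read '2': q0→{q0, q5, q8}, q1→{q0, q3, q8}, q3→∅, q5→{q0, q1}, q8→{q5}; now {q0, q1, q3, q5, q8}.
Read '1': q0→{q3, q8}, q1→{q1}, q3→∅, q5→{q0, q6, q8}, q8→{q5, q8}; now {q0, q1, q3, q5, q6, q8}.
Read '1': q0→{q3, q8}, q1→{q1}, q3→∅, q5→{q0, q6, q8}, q6→{q7}, q8→{q5, q8}; now {q0, q1, q3, q5, q6, q7, q8}.
Read '1': q0→{q3, q8}, q1→{q1}, q3→∅, q5→{q0, q6, q8}, q6→{q7}, q7→{q4, q5}, q8→{q5, q8}; now {q0, q1, q3, q4, q5, q6, q7, q8}.
Read '0': q0→∅, q1→{q1}, q3→{q1}, q4→{q1, q8}, q5→{q1, q2, q6, q7}, q6→{q0, q5}, q7→{q2, q8}, q8→{q3}; now {q0, q1, q2, q3, q5, q6, q7, q8}.
Read '1': q0→{q3, q8}, q1→{q1}, q2→{q3, q5}, q3→∅, q5→{q0, q6, q8}, q6→{q7}, q7→{q4, q5}, q8→{q5, q8}; now {q0, q1, q3, q4, q5, q6, q7, q8}.
State q2 is not in {q0, q1, q3, q4, q5, q6, q7, q8}.

No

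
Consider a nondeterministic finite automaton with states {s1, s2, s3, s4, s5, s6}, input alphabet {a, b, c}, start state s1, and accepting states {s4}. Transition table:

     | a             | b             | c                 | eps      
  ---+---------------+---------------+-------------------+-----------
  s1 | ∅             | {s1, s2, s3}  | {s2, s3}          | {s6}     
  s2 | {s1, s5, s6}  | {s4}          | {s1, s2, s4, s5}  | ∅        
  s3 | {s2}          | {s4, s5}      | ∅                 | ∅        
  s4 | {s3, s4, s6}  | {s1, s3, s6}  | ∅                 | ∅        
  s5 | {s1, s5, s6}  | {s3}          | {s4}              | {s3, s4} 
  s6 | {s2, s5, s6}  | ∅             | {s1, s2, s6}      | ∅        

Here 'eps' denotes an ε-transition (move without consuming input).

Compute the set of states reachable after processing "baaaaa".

Start: ε-closure({s1}) = {s1, s6}.
Read 'b': s1→{s1, s2, s3}, s6→∅; union {s1, s2, s3}; ε-closure = {s1, s2, s3, s6}.
Read 'a': s1→∅, s2→{s1, s5, s6}, s3→{s2}, s6→{s2, s5, s6}; union {s1, s2, s5, s6}; ε-closure = {s1, s2, s3, s4, s5, s6}.
Read 'a': s1→∅, s2→{s1, s5, s6}, s3→{s2}, s4→{s3, s4, s6}, s5→{s1, s5, s6}, s6→{s2, s5, s6}; now {s1, s2, s3, s4, s5, s6}.
Read 'a': s1→∅, s2→{s1, s5, s6}, s3→{s2}, s4→{s3, s4, s6}, s5→{s1, s5, s6}, s6→{s2, s5, s6}; now {s1, s2, s3, s4, s5, s6}.
Read 'a': s1→∅, s2→{s1, s5, s6}, s3→{s2}, s4→{s3, s4, s6}, s5→{s1, s5, s6}, s6→{s2, s5, s6}; now {s1, s2, s3, s4, s5, s6}.
Read 'a': s1→∅, s2→{s1, s5, s6}, s3→{s2}, s4→{s3, s4, s6}, s5→{s1, s5, s6}, s6→{s2, s5, s6}; now {s1, s2, s3, s4, s5, s6}.

{s1, s2, s3, s4, s5, s6}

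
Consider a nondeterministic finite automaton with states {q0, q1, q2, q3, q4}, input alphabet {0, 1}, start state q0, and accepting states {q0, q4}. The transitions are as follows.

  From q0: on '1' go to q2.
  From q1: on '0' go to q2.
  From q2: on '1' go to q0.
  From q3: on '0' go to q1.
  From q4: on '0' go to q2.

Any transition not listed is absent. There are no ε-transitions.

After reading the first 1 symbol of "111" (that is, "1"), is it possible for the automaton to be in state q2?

Start in {q0}.
Read '1': {q0} → {q2}.
State q2 is in {q2}.

Yes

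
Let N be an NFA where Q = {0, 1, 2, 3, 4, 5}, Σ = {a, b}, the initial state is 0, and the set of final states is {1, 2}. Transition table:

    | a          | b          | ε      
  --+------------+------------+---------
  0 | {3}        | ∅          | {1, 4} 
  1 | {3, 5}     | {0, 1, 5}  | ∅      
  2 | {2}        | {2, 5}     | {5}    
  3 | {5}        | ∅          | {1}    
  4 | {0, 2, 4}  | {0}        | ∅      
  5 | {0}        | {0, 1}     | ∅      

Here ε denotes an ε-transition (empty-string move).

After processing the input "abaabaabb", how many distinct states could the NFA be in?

Start: ε-closure({0}) = {0, 1, 4}.
Read 'a': 0→{3}, 1→{3, 5}, 4→{0, 2, 4}; union {0, 2, 3, 4, 5}; ε-closure = {0, 1, 2, 3, 4, 5}.
Read 'b': 0→∅, 1→{0, 1, 5}, 2→{2, 5}, 3→∅, 4→{0}, 5→{0, 1}; union {0, 1, 2, 5}; ε-closure = {0, 1, 2, 4, 5}.
Read 'a': 0→{3}, 1→{3, 5}, 2→{2}, 4→{0, 2, 4}, 5→{0}; union {0, 2, 3, 4, 5}; ε-closure = {0, 1, 2, 3, 4, 5}.
Read 'a': 0→{3}, 1→{3, 5}, 2→{2}, 3→{5}, 4→{0, 2, 4}, 5→{0}; union {0, 2, 3, 4, 5}; ε-closure = {0, 1, 2, 3, 4, 5}.
Read 'b': 0→∅, 1→{0, 1, 5}, 2→{2, 5}, 3→∅, 4→{0}, 5→{0, 1}; union {0, 1, 2, 5}; ε-closure = {0, 1, 2, 4, 5}.
Read 'a': 0→{3}, 1→{3, 5}, 2→{2}, 4→{0, 2, 4}, 5→{0}; union {0, 2, 3, 4, 5}; ε-closure = {0, 1, 2, 3, 4, 5}.
Read 'a': 0→{3}, 1→{3, 5}, 2→{2}, 3→{5}, 4→{0, 2, 4}, 5→{0}; union {0, 2, 3, 4, 5}; ε-closure = {0, 1, 2, 3, 4, 5}.
Read 'b': 0→∅, 1→{0, 1, 5}, 2→{2, 5}, 3→∅, 4→{0}, 5→{0, 1}; union {0, 1, 2, 5}; ε-closure = {0, 1, 2, 4, 5}.
Read 'b': 0→∅, 1→{0, 1, 5}, 2→{2, 5}, 4→{0}, 5→{0, 1}; union {0, 1, 2, 5}; ε-closure = {0, 1, 2, 4, 5}.
That set has 5 states.

5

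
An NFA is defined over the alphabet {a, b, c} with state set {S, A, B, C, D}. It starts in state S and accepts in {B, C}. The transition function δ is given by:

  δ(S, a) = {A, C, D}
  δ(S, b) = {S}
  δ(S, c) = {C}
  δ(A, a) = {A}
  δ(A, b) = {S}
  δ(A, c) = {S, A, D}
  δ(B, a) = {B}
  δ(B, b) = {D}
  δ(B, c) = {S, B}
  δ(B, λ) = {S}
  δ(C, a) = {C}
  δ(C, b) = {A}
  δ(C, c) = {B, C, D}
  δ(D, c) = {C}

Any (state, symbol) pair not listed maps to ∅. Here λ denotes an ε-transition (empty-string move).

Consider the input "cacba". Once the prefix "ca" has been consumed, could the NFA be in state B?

No

Start in {S}.
Read 'c': S→{C}; now {C}.
Read 'a': C→{C}; now {C}.
State B is not in {C}.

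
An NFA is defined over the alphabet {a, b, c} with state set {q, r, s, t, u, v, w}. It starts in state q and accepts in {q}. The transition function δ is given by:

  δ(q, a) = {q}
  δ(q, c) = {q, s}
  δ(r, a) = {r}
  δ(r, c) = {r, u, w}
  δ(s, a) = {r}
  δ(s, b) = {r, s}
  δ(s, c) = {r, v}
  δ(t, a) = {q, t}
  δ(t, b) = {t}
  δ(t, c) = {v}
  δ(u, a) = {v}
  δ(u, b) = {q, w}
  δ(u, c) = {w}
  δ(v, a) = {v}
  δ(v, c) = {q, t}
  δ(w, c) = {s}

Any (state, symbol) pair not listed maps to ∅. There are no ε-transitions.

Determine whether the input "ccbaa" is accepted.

No

Start in {q}.
Read 'c': q→{q, s}; now {q, s}.
Read 'c': q→{q, s}, s→{r, v}; now {q, r, s, v}.
Read 'b': q→∅, r→∅, s→{r, s}, v→∅; now {r, s}.
Read 'a': r→{r}, s→{r}; now {r}.
Read 'a': r→{r}; now {r}.
The final set {r} contains no accepting state.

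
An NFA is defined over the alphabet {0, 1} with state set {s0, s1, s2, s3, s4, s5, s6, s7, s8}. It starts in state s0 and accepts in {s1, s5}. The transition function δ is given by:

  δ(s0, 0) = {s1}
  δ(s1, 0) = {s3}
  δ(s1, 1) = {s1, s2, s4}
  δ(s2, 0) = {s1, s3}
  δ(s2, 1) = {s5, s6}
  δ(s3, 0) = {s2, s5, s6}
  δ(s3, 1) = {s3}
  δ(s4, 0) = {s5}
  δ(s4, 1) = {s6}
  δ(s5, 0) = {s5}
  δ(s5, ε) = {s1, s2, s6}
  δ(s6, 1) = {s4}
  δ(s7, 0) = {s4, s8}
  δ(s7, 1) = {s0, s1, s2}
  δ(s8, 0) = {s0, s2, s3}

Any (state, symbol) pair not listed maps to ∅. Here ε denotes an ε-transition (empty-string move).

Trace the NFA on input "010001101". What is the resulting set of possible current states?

{s1, s2, s3, s4, s5, s6}

Start in {s0}.
Read '0': s0→{s1}; now {s1}.
Read '1': s1→{s1, s2, s4}; now {s1, s2, s4}.
Read '0': s1→{s3}, s2→{s1, s3}, s4→{s5}; union {s1, s3, s5}; ε-closure = {s1, s2, s3, s5, s6}.
Read '0': s1→{s3}, s2→{s1, s3}, s3→{s2, s5, s6}, s5→{s5}, s6→∅; now {s1, s2, s3, s5, s6}.
Read '0': s1→{s3}, s2→{s1, s3}, s3→{s2, s5, s6}, s5→{s5}, s6→∅; now {s1, s2, s3, s5, s6}.
Read '1': s1→{s1, s2, s4}, s2→{s5, s6}, s3→{s3}, s5→∅, s6→{s4}; now {s1, s2, s3, s4, s5, s6}.
Read '1': s1→{s1, s2, s4}, s2→{s5, s6}, s3→{s3}, s4→{s6}, s5→∅, s6→{s4}; now {s1, s2, s3, s4, s5, s6}.
Read '0': s1→{s3}, s2→{s1, s3}, s3→{s2, s5, s6}, s4→{s5}, s5→{s5}, s6→∅; now {s1, s2, s3, s5, s6}.
Read '1': s1→{s1, s2, s4}, s2→{s5, s6}, s3→{s3}, s5→∅, s6→{s4}; now {s1, s2, s3, s4, s5, s6}.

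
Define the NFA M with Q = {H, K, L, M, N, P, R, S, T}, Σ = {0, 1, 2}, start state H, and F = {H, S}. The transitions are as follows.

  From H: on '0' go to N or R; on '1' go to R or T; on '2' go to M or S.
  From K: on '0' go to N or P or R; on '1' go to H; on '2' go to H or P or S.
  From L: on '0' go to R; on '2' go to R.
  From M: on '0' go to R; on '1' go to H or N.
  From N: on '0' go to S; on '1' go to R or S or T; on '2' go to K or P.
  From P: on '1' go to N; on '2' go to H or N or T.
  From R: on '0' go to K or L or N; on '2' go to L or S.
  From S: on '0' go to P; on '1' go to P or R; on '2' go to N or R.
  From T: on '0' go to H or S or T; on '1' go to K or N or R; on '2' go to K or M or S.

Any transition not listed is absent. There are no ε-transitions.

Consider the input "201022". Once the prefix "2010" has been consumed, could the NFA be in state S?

Start in {H}.
Read '2': {H} → {M, S}.
Read '0': {M, S} → {P, R}.
Read '1': {P, R} → {N}.
Read '0': {N} → {S}.
State S is in {S}.

Yes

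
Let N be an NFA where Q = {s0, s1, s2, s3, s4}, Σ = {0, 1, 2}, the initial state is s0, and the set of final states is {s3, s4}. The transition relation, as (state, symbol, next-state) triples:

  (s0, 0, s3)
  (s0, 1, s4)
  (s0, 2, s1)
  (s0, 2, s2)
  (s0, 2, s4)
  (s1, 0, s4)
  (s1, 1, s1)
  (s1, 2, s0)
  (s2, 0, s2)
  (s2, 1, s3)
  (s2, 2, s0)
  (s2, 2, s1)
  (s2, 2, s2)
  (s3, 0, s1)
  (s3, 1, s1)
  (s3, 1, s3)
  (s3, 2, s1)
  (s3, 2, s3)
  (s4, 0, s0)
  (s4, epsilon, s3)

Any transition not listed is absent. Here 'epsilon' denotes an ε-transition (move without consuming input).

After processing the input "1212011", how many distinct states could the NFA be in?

Start in {s0}.
Read '1': {s0} → {s3, s4}.
Read '2': {s3, s4} → {s1, s3}.
Read '1': {s1, s3} → {s1, s3}.
Read '2': {s1, s3} → {s0, s1, s3}.
Read '0': {s0, s1, s3} → {s1, s3, s4}.
Read '1': {s1, s3, s4} → {s1, s3}.
Read '1': {s1, s3} → {s1, s3}.
That set has 2 states.

2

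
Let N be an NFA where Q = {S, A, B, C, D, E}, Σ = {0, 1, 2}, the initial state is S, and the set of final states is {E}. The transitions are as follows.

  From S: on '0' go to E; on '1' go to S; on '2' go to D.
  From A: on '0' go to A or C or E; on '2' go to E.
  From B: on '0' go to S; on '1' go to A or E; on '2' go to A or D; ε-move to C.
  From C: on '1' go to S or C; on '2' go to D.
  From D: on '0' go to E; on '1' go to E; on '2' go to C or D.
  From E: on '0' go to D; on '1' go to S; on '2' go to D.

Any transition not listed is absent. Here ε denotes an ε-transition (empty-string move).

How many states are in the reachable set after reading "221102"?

Start in {S}.
Read '2': S→{D}; now {D}.
Read '2': D→{C, D}; now {C, D}.
Read '1': C→{S, C}, D→{E}; now {S, C, E}.
Read '1': S→{S}, C→{S, C}, E→{S}; now {S, C}.
Read '0': S→{E}, C→∅; now {E}.
Read '2': E→{D}; now {D}.
That set has 1 state.

1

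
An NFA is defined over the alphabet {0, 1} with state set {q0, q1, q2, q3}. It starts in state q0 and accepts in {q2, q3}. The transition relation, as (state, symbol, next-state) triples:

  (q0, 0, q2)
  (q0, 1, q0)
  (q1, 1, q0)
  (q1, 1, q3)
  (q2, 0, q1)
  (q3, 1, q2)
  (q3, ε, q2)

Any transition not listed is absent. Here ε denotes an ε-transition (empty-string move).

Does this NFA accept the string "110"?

Start in {q0}.
Read '1': {q0} → {q0}.
Read '1': {q0} → {q0}.
Read '0': {q0} → {q2}.
The final set {q2} contains the accepting state q2.

Yes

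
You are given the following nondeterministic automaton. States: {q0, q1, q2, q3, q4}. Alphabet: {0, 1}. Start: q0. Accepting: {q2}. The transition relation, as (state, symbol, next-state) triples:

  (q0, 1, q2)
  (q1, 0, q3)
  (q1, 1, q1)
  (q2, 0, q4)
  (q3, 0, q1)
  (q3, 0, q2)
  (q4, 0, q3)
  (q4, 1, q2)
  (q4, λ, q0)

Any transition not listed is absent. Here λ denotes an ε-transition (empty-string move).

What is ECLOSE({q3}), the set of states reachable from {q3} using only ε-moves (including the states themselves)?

{q3}

Begin with {q3}.
No ε-moves leave this set, so the closure equals the set itself.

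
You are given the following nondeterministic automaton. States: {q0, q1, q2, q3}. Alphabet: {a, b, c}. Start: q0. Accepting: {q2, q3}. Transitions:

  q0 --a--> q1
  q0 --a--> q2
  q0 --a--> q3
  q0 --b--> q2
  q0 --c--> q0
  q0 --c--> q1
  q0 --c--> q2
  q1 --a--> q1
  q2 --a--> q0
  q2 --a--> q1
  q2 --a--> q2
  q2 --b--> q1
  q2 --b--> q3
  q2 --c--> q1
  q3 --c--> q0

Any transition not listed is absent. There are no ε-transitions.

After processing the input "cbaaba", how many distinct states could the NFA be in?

Start in {q0}.
Read 'c': {q0} → {q0, q1, q2}.
Read 'b': {q0, q1, q2} → {q1, q2, q3}.
Read 'a': {q1, q2, q3} → {q0, q1, q2}.
Read 'a': {q0, q1, q2} → {q0, q1, q2, q3}.
Read 'b': {q0, q1, q2, q3} → {q1, q2, q3}.
Read 'a': {q1, q2, q3} → {q0, q1, q2}.
That set has 3 states.

3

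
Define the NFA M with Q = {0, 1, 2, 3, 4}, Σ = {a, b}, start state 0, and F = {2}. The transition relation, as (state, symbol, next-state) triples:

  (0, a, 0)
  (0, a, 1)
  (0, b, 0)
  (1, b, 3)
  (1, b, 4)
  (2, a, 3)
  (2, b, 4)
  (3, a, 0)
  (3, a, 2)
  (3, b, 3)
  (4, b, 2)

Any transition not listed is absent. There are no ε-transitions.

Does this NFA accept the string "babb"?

Yes

Start in {0}.
Read 'b': 0→{0}; now {0}.
Read 'a': 0→{0, 1}; now {0, 1}.
Read 'b': 0→{0}, 1→{3, 4}; now {0, 3, 4}.
Read 'b': 0→{0}, 3→{3}, 4→{2}; now {0, 2, 3}.
The final set {0, 2, 3} contains the accepting state 2.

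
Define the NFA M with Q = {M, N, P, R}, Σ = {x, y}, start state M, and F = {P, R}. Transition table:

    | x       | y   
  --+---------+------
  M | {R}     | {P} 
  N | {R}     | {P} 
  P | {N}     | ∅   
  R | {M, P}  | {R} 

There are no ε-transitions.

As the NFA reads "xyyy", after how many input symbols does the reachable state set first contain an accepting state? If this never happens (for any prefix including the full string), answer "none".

1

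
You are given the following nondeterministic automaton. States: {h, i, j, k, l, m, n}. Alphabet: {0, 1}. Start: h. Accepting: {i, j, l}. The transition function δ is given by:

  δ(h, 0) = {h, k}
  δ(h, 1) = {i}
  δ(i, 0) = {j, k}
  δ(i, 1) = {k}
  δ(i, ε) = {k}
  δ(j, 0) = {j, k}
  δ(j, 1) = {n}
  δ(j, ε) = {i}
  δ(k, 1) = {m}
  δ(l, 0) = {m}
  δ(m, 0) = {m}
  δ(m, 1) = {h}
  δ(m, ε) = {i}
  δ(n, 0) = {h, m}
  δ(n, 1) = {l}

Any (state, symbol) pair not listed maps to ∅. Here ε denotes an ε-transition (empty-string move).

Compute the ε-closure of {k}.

Begin with {k}.
No ε-moves leave this set, so the closure equals the set itself.

{k}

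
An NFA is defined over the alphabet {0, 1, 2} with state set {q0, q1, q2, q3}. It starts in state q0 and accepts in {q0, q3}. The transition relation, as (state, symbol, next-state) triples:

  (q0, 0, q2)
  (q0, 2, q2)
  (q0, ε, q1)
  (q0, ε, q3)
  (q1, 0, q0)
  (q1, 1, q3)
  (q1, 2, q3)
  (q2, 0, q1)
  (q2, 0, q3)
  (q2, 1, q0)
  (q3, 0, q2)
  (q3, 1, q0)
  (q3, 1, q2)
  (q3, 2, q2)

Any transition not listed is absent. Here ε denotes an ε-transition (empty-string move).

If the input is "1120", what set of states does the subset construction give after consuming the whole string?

{q1, q2, q3}

Start: ε-closure({q0}) = {q0, q1, q3}.
Read '1': {q0, q1, q3} → {q0, q1, q2, q3}.
Read '1': {q0, q1, q2, q3} → {q0, q1, q2, q3}.
Read '2': {q0, q1, q2, q3} → {q2, q3}.
Read '0': {q2, q3} → {q1, q2, q3}.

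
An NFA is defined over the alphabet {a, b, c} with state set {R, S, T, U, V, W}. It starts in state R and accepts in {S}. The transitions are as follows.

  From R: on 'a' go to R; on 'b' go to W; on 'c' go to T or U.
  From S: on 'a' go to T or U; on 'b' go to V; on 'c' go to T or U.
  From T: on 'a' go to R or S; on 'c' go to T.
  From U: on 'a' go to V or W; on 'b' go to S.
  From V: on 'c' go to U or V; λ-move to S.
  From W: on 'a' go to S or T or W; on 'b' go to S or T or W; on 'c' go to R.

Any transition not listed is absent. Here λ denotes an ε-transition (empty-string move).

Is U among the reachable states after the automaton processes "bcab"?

Start in {R}.
Read 'b': R→{W}; now {W}.
Read 'c': W→{R}; now {R}.
Read 'a': R→{R}; now {R}.
Read 'b': R→{W}; now {W}.
State U is not in {W}.

No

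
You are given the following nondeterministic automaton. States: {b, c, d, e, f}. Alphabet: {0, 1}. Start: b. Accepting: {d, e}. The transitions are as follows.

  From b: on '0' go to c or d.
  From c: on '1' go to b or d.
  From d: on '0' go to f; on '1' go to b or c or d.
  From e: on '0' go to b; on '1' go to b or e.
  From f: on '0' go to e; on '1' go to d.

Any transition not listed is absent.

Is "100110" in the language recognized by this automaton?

Start in {b}.
Read '1': b→∅; now ∅.
The set is empty and remains empty for the remaining 5 symbols.
The final set ∅ contains no accepting state.

No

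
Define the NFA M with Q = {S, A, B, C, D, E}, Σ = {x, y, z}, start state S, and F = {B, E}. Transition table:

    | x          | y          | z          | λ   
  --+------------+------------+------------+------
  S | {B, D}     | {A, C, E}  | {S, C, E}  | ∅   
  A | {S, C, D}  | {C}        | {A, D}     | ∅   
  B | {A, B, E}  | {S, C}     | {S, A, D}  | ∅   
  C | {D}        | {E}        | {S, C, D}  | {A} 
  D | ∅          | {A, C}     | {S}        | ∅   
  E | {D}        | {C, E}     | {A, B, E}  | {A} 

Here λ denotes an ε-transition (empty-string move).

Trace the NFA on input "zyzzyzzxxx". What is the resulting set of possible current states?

{S, A, B, C, D, E}

Start in {S}.
Read 'z': S→{S, C, E}; union {S, C, E}; ε-closure = {S, A, C, E}.
Read 'y': S→{A, C, E}, A→{C}, C→{E}, E→{C, E}; now {A, C, E}.
Read 'z': A→{A, D}, C→{S, C, D}, E→{A, B, E}; now {S, A, B, C, D, E}.
Read 'z': S→{S, C, E}, A→{A, D}, B→{S, A, D}, C→{S, C, D}, D→{S}, E→{A, B, E}; now {S, A, B, C, D, E}.
Read 'y': S→{A, C, E}, A→{C}, B→{S, C}, C→{E}, D→{A, C}, E→{C, E}; now {S, A, C, E}.
Read 'z': S→{S, C, E}, A→{A, D}, C→{S, C, D}, E→{A, B, E}; now {S, A, B, C, D, E}.
Read 'z': S→{S, C, E}, A→{A, D}, B→{S, A, D}, C→{S, C, D}, D→{S}, E→{A, B, E}; now {S, A, B, C, D, E}.
Read 'x': S→{B, D}, A→{S, C, D}, B→{A, B, E}, C→{D}, D→∅, E→{D}; now {S, A, B, C, D, E}.
Read 'x': S→{B, D}, A→{S, C, D}, B→{A, B, E}, C→{D}, D→∅, E→{D}; now {S, A, B, C, D, E}.
Read 'x': S→{B, D}, A→{S, C, D}, B→{A, B, E}, C→{D}, D→∅, E→{D}; now {S, A, B, C, D, E}.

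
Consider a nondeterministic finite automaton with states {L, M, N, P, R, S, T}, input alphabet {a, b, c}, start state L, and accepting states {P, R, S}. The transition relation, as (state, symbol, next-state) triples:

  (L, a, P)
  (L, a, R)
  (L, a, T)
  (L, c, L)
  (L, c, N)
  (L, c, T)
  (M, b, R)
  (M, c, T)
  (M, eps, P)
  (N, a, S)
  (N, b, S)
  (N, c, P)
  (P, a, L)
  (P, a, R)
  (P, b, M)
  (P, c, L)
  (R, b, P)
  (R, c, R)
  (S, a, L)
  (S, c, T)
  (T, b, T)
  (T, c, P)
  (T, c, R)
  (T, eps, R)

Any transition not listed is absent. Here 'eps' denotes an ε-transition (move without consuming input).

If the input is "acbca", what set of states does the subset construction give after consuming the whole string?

{P, R, T}

Start in {L}.
Read 'a': {L} → {P, R, T}.
Read 'c': {P, R, T} → {L, P, R}.
Read 'b': {L, P, R} → {M, P}.
Read 'c': {M, P} → {L, R, T}.
Read 'a': {L, R, T} → {P, R, T}.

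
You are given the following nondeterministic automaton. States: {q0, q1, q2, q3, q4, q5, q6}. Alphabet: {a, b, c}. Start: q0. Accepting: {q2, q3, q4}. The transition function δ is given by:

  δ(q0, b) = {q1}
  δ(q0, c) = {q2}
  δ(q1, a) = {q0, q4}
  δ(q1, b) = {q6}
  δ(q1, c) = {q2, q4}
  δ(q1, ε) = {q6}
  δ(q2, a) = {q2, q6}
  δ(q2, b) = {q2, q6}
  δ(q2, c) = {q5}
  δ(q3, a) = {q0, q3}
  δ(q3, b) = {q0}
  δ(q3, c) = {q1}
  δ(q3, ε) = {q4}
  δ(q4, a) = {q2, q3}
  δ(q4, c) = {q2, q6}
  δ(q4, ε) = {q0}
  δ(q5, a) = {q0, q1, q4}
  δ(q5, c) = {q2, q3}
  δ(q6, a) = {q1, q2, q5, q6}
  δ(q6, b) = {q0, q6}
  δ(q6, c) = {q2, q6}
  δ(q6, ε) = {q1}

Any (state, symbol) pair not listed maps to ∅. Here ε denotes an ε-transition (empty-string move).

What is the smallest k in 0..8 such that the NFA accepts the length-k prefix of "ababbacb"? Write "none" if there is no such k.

none

Start in {q0}.
Read 'a': {q0} → ∅.
The set is empty and remains empty for the remaining 7 symbols.
No reachable set along the way intersects F.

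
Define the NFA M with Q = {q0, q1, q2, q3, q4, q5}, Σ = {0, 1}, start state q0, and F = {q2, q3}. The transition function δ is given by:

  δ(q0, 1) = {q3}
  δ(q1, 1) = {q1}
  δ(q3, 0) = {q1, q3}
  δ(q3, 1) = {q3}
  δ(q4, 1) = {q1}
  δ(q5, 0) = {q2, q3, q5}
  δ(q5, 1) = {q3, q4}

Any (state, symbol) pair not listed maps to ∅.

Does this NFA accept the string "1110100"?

Yes

Start in {q0}.
Read '1': q0→{q3}; now {q3}.
Read '1': q3→{q3}; now {q3}.
Read '1': q3→{q3}; now {q3}.
Read '0': q3→{q1, q3}; now {q1, q3}.
Read '1': q1→{q1}, q3→{q3}; now {q1, q3}.
Read '0': q1→∅, q3→{q1, q3}; now {q1, q3}.
Read '0': q1→∅, q3→{q1, q3}; now {q1, q3}.
The final set {q1, q3} contains the accepting state q3.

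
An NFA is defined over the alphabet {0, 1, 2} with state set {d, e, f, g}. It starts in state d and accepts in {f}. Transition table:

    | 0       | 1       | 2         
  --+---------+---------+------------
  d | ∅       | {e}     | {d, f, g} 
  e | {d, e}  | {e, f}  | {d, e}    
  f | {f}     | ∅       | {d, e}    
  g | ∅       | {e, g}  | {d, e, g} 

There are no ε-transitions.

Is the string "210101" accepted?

Start in {d}.
Read '2': d→{d, f, g}; now {d, f, g}.
Read '1': d→{e}, f→∅, g→{e, g}; now {e, g}.
Read '0': e→{d, e}, g→∅; now {d, e}.
Read '1': d→{e}, e→{e, f}; now {e, f}.
Read '0': e→{d, e}, f→{f}; now {d, e, f}.
Read '1': d→{e}, e→{e, f}, f→∅; now {e, f}.
The final set {e, f} contains the accepting state f.

Yes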